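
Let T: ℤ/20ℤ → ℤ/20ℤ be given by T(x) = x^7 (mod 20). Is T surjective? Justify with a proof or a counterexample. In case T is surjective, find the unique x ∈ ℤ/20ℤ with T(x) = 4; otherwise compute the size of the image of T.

15

T(0) = 0^7 = 0.
T(10): Repeated squaring mod 20: 10^1 ≡ 10, 10^2 ≡ 10² = 100 ≡ 0, 10^4 ≡ 0² = 0. Since 7 = 4 + 2 + 1, 10^7 ≡ 0·0·10: 0·0 = 0, then 0·10 = 0. So 10^7 ≡ 0 (mod 20).
So T(0) = T(10) = 0 while 0 ≠ 10, thus T is not injective.
A non-injective map from the 20-element set ℤ/20ℤ to itself takes at most 19 distinct values, so it cannot be surjective. Therefore T is not surjective.
Since T is not surjective, we determine |image(T)|. Computing x^7 mod 20 for each x (by repeated squaring, reducing mod 20 at every step), the values T(0), T(1), …, T(19) are: 0, 1, 8, 7, 4, 5, 16, 3, 12, 9, 0, 11, 8, 17, 4, 15, 16, 13, 12, 19.
The distinct values are {0, 1, 3, 4, 5, 7, 8, 9, 11, 12, 13, 15, 16, 17, 19}; there are 15 of them.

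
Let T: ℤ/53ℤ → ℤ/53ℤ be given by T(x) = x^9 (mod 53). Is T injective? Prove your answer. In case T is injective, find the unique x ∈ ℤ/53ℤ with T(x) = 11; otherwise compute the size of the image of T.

6

Since 53 is prime, the nonzero elements of ℤ/53ℤ form a cyclic group of order 52.
As gcd(9, 52) = 1, raising to the 9th power is a bijection on this group: if a^9 ≡ b^9 then (ab^{−1})^9 = 1, and the only element of order dividing gcd(9, 52) = 1 is 1, so a = b.
With T(0) = 0 this makes T injective on all of ℤ/53ℤ, hence bijective (finite equal-size domain and codomain). In particular T is injective.
Since T is injective, we find the preimage of 11. The inverse of x ↦ x^9 on (ℤ/53ℤ)^× is x ↦ x^29, because 9·29 = 261 = 5·52 + 1 ≡ 1 (mod 52) and x^{52} = 1 for x ≠ 0 (Fermat). So T⁻¹(11) = 11^29 mod 53.
Repeated squaring mod 53: 11^1 ≡ 11, 11^2 ≡ 11² = 121 ≡ 15, 11^4 ≡ 15² = 225 ≡ 13, 11^8 ≡ 13² = 169 ≡ 10, 11^16 ≡ 10² = 100 ≡ 47. Since 29 = 16 + 8 + 4 + 1, 11^29 ≡ 47·10·13·11: 47·10 = 470 ≡ 46, then 46·13 = 598 ≡ 15, then 15·11 = 165 ≡ 6. So 11^29 ≡ 6 (mod 53).
Hence T⁻¹(11) = 6.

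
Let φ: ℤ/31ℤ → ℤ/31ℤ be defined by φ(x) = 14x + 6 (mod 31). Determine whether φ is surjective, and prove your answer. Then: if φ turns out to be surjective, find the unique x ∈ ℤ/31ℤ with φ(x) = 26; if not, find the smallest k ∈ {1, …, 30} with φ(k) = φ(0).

Since gcd(14, 31) = 1, 14 is invertible modulo 31. Euclid's algorithm: 31 = 2·14 + 3, 14 = 4·3 + 2, 3 = 1·2 + 1; back-substituting gives 1 = 20·14 − 9·31, so 14⁻¹ ≡ 20 (mod 31).
Then y ↦ 20(y − 6) is a two-sided inverse to φ, so every y ∈ ℤ/31ℤ has a preimage.
Thus φ is surjective.
Since φ is surjective, we find φ⁻¹(26): we need 14x ≡ 26 − 6 ≡ 20 (mod 31). Using 14⁻¹ = 20: x ≡ 20·20 = 400 = 12·31 + 28, so x = 28.
Check: φ(28) = 14·28 + 6 = 398 = 12·31 + 26 ≡ 26 (mod 31).

28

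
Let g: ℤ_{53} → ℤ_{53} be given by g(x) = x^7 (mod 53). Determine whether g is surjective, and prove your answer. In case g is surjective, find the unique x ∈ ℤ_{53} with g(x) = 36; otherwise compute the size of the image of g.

Since 53 is prime, the nonzero elements of ℤ_{53} form a cyclic group of order 52.
As gcd(7, 52) = 1, raising to the 7th power is a bijection on this group: if x_1^7 ≡ x_2^7 then (x_1x_2^{−1})^7 = 1, and the only element of order dividing gcd(7, 52) = 1 is 1, so x_1 = x_2.
With g(0) = 0 this makes g injective on all of ℤ_{53}, hence bijective (finite equal-size domain and codomain). In particular g is surjective.
Since g is surjective, we find the preimage of 36. The inverse of x ↦ x^7 on (ℤ_{53})^× is x ↦ x^15, because 7·15 = 105 = 2·52 + 1 ≡ 1 (mod 52) and x^{52} = 1 for x ≠ 0 (Fermat). So g⁻¹(36) = 36^15 mod 53.
Repeated squaring mod 53: 36^1 ≡ 36, 36^2 ≡ 36² = 1296 ≡ 24, 36^4 ≡ 24² = 576 ≡ 46, 36^8 ≡ 46² = 2116 ≡ 49. Since 15 = 8 + 4 + 2 + 1, 36^15 ≡ 49·46·24·36: 49·46 = 2254 ≡ 28, then 28·24 = 672 ≡ 36, then 36·36 = 1296 ≡ 24. So 36^15 ≡ 24 (mod 53).
Hence g⁻¹(36) = 24.

24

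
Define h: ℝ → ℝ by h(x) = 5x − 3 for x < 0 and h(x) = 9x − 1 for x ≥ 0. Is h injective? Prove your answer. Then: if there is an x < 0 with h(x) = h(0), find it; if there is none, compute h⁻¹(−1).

0

Both pieces are strictly increasing (slopes 5 and 9), so each is injective on its own interval.
The left piece maps (−∞, 0) onto (−∞, −3); the right piece maps [0, ∞) onto [−1, ∞).
These images are disjoint, so no value is attained by both pieces. Thus h is injective.
Because the two images are disjoint, no x < 0 has h(x) = h(0), so we compute h⁻¹(−1): −1 lies in [−1, ∞), so solve 9x − 1 = −1: x = (−1 + 1)/9 = 0.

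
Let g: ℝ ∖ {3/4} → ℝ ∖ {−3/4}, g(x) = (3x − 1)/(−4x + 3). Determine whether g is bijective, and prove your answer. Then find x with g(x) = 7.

22/31

Suppose g(a) = g(b). Cross-multiplying: (3a − 1)(−4b + 3) = (3b − 1)(−4a + 3).
Expanding both sides and cancelling the symmetric terms leaves 5·(a − b) = 0. Since 5 ≠ 0, a = b. So g is injective.
For any y ≠ −3/4, solving y(−4x + 3) = 3x − 1 for x gives a well-defined x ≠ 3/4. So g is surjective.
Thus g is bijective.
Solving g(x) = 7: cross-multiplying gives 3x − 1 = 7(−4x + 3), which rearranges to 31x = 22, so x = 22/31.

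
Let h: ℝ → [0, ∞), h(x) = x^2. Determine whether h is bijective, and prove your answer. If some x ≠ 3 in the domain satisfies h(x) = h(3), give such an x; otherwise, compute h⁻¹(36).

-3

h(3) = 9 = (−3)^2 = h(−3) (since 2 is even), with 3 ≠ −3. So h is not injective, hence not bijective.
For the follow-up, such an x exists: taking x = −3 ∈ ℝ gives h(−3) = 9 = h(3) with −3 ≠ 3.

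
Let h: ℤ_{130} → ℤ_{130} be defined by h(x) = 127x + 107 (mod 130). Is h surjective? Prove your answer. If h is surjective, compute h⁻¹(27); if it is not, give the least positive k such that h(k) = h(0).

Since gcd(127, 130) = 1, 127 is invertible modulo 130. Euclid's algorithm: 130 = 1·127 + 3, 127 = 42·3 + 1; back-substituting gives 1 = 43·127 − 42·130, so 127⁻¹ ≡ 43 (mod 130).
Then y ↦ 43(y − 107) is a two-sided inverse to h, so every y ∈ ℤ_{130} has a preimage.
Thus h is surjective.
Since h is surjective, we compute h⁻¹(27): solve 127x + 107 ≡ 27 (mod 130), i.e. 127x ≡ 50 (mod 130).
Multiplying by 127⁻¹ = 43 gives x ≡ 43·50 = 2150 = 16·130 + 70 ≡ 70 (mod 130).
Check: h(70) = 127·70 + 107 = 8997 = 69·130 + 27 ≡ 27 (mod 130).

70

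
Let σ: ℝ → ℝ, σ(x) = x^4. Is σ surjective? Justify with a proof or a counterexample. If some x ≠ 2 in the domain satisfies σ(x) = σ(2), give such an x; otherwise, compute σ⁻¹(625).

-2

Since 4 is even, x^4 ≥ 0 for all x ∈ ℝ, so −1 ∈ ℝ has no preimage. So σ is not surjective.
For the follow-up, such an x exists: taking x = −2 ∈ ℝ gives σ(−2) = 16 = σ(2) with −2 ≠ 2.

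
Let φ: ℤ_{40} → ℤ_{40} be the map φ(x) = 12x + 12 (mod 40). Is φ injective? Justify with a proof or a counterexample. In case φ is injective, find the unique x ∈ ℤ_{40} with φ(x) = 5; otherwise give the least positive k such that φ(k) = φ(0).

We have gcd(12, 40) = 4 > 1. Taking x_1 = 0 and x_2 = 10: φ(0) = 12 and φ(10) = 12·10 + 12 = 132 ≡ 12 (mod 40).
So φ(0) = φ(10) while 0 ≠ 10, so φ is not injective.
Since φ is not injective, we find the least positive k with φ(k) = φ(0): this means 12k ≡ 0 (mod 40), i.e. 40 ∣ 12k. Since gcd(12, 40) = 4, dividing through by 4 this holds exactly when 10 ∣ 3k, and as gcd(3, 10) = 1, exactly when 10 ∣ k.
The smallest positive such k is 10.

10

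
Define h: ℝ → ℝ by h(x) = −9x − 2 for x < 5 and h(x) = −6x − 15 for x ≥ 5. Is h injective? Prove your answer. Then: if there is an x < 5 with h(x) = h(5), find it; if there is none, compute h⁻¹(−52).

43/9

Both pieces are strictly decreasing (slopes −9 and −6), so each is injective on its own interval.
The left piece maps (−∞, 5) onto (−47, ∞); the right piece maps [5, ∞) onto (−∞, −45].
These images overlap. In particular h(5) = −45 (right piece), and solving −9x − 2 = −45 on the left piece gives x = 43/9 < 5.
So h(43/9) = h(5) with 43/9 ≠ 5, and h is not injective. This x = 43/9 is the requested value below 5.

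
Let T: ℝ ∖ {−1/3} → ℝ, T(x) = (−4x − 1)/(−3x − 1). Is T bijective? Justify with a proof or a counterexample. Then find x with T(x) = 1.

If T(x) = 4/3, cross-multiplying gives −3(−4x − 1) = −4(−3x − 1), which simplifies to 3 = 4 — false.  So 4/3 has no preimage and T is not surjective.
Therefore T is not bijective.
Solving T(x) = 1: cross-multiplying gives −4x − 1 = 1(−3x − 1), which rearranges to −1x = 0, so x = 0.

0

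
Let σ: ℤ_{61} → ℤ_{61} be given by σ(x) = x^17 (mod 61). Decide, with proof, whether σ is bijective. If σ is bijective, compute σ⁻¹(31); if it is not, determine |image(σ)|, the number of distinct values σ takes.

Since 61 is prime, the nonzero elements of ℤ_{61} form a cyclic group of order 60.
As gcd(17, 60) = 1, raising to the 17th power is a bijection on this group: if s^17 ≡ t^17 then (st^{−1})^17 = 1, and the only element of order dividing gcd(17, 60) = 1 is 1, so s = t.
With σ(0) = 0 this makes σ injective on all of ℤ_{61}, hence bijective (finite equal-size domain and codomain). In particular σ is bijective.
Since σ is bijective, we find the preimage of 31. The inverse of x ↦ x^17 on (ℤ_{61})^× is x ↦ x^53, because 17·53 = 901 = 15·60 + 1 ≡ 1 (mod 60) and x^{60} = 1 for x ≠ 0 (Fermat). So σ⁻¹(31) = 31^53 mod 61.
Repeated squaring mod 61: 31^1 ≡ 31, 31^2 ≡ 31² = 961 ≡ 46, 31^4 ≡ 46² = 2116 ≡ 42, 31^8 ≡ 42² = 1764 ≡ 56, 31^16 ≡ 56² = 3136 ≡ 25, 31^32 ≡ 25² = 625 ≡ 15. Since 53 = 32 + 16 + 4 + 1, 31^53 ≡ 15·25·42·31: 15·25 = 375 ≡ 9, then 9·42 = 378 ≡ 12, then 12·31 = 372 ≡ 6. So 31^53 ≡ 6 (mod 61).
Hence σ⁻¹(31) = 6.

6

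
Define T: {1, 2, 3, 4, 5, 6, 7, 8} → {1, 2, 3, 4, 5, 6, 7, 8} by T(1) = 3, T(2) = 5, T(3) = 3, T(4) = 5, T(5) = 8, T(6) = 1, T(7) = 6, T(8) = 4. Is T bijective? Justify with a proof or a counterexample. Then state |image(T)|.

6

T(1) = 3 = T(3) with 1 ≠ 3, so T is not injective, hence not bijective.
The image of T is {1, 3, 4, 5, 6, 8}, which has 6 elements.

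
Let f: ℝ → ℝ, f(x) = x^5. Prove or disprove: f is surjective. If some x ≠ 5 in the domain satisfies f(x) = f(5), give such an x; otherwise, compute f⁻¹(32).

For any y ∈ ℝ, x = y^{1/5} ∈ ℝ gives f(x) = y, so f is surjective.
Since x ↦ x^5 is strictly increasing on ℝ, it is injective there, so no x ≠ 5 in the domain has f(x) = f(5). We therefore compute f⁻¹(32) = 32^{1/5} = 2 (indeed 2^5 = 32).

2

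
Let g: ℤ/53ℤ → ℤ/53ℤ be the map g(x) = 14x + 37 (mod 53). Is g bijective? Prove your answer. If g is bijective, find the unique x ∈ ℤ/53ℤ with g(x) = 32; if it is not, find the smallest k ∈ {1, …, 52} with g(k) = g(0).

11

By definition, g is injective when g(a) = g(b) forces a = b.
Suppose g(a) = g(b) in ℤ/53ℤ. Then 14a + 37 ≡ 14b + 37 (mod 53), therefore 14(a − b) ≡ 0 (mod 53).
Since gcd(14, 53) = 1, 14 is invertible modulo 53, hence a − b ≡ 0 (mod 53), i.e. a = b.
We now compute 14⁻¹ mod 53 explicitly. Euclid's algorithm: 53 = 3·14 + 11, 14 = 1·11 + 3, 11 = 3·3 + 2, 3 = 1·2 + 1; back-substituting gives 1 = 19·14 − 5·53, so 14⁻¹ ≡ 19 (mod 53).
Then y ↦ 19(y − 37) is a two-sided inverse to g, so every y ∈ ℤ/53ℤ has a preimage.
Therefore g is bijective.
Since g is bijective, we find g⁻¹(32): we need 14x ≡ 32 − 37 ≡ 48 (mod 53). Using 14⁻¹ = 19: x ≡ 19·48 = 912 = 17·53 + 11, so x = 11.
Check: g(11) = 14·11 + 37 = 191 = 3·53 + 32 ≡ 32 (mod 53).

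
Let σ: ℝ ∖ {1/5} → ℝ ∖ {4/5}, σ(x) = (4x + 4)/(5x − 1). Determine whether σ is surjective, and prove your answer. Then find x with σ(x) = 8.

For any y ≠ 4/5, solving y(5x − 1) = 4x + 4 for x gives a well-defined x ≠ 1/5. So σ is surjective.
Solving σ(x) = 8: cross-multiplying gives 4x + 4 = 8(5x − 1), which rearranges to −36x = −12, so x = 1/3.

1/3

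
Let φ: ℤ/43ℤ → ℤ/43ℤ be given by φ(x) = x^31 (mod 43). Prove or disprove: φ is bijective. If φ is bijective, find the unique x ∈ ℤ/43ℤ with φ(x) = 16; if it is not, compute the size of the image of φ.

Since 43 is prime, the nonzero elements of ℤ/43ℤ form a cyclic group of order 42.
As gcd(31, 42) = 1, raising to the 31st power is a bijection on this group: if a^31 ≡ b^31 then (ab^{−1})^31 = 1, and the only element of order dividing gcd(31, 42) = 1 is 1, so a = b.
With φ(0) = 0 this makes φ injective on all of ℤ/43ℤ, hence bijective (finite equal-size domain and codomain). In particular φ is bijective.
Since φ is bijective, we find the preimage of 16. The inverse of x ↦ x^31 on (ℤ/43ℤ)^× is x ↦ x^19, because 31·19 = 589 = 14·42 + 1 ≡ 1 (mod 42) and x^{42} = 1 for x ≠ 0 (Fermat). So φ⁻¹(16) = 16^19 mod 43.
Repeated squaring mod 43: 16^1 ≡ 16, 16^2 ≡ 16² = 256 ≡ 41, 16^4 ≡ 41² = 1681 ≡ 4, 16^8 ≡ 4² = 16, 16^16 ≡ 16² = 256 ≡ 41. Since 19 = 16 + 2 + 1, 16^19 ≡ 41·41·16: 41·41 = 1681 ≡ 4, then 4·16 = 64 ≡ 21. So 16^19 ≡ 21 (mod 43).
Hence φ⁻¹(16) = 21.

21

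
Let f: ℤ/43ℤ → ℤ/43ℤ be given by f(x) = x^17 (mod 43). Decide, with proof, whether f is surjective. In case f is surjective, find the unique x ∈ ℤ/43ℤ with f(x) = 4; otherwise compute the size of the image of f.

Since 43 is prime, the nonzero elements of ℤ/43ℤ form a cyclic group of order 42.
As gcd(17, 42) = 1, raising to the 17th power is a bijection on this group: if x_1^17 ≡ x_2^17 then (x_1x_2^{−1})^17 = 1, and the only element of order dividing gcd(17, 42) = 1 is 1, so x_1 = x_2.
With f(0) = 0 this makes f injective on all of ℤ/43ℤ, hence bijective (finite equal-size domain and codomain). In particular f is surjective.
Since f is surjective, we find the preimage of 4. The inverse of x ↦ x^17 on (ℤ/43ℤ)^× is x ↦ x^5, because 17·5 = 85 = 2·42 + 1 ≡ 1 (mod 42) and x^{42} = 1 for x ≠ 0 (Fermat). So f⁻¹(4) = 4^5 mod 43.
Repeated squaring mod 43: 4^1 ≡ 4, 4^2 ≡ 4² = 16, 4^4 ≡ 16² = 256 ≡ 41. Since 5 = 4 + 1, 4^5 ≡ 41·4: 41·4 = 164 ≡ 35. So 4^5 ≡ 35 (mod 43).
Hence f⁻¹(4) = 35.

35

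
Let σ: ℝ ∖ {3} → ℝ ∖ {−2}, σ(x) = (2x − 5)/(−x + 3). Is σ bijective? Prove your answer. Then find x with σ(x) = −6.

13/4

Suppose σ(u) = σ(v). Cross-multiplying: (2u − 5)(−v + 3) = (2v − 5)(−u + 3).
Expanding both sides and cancelling the symmetric terms leaves 1·(u − v) = 0. Since 1 ≠ 0, u = v. So σ is injective.
For any y ≠ −2, solving y(−x + 3) = 2x − 5 for x gives a well-defined x ≠ 3. So σ is surjective.
Therefore σ is bijective.
Solving σ(x) = −6: cross-multiplying gives 2x − 5 = −6(−x + 3), which rearranges to −4x = −13, so x = 13/4.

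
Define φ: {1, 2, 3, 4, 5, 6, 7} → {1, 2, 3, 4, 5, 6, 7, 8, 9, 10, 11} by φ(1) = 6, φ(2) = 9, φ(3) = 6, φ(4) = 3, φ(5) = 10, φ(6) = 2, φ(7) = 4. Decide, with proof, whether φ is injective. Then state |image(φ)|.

φ(1) = 6 = φ(3) with 1 ≠ 3, so φ is not injective.
The image of φ is {2, 3, 4, 6, 9, 10}, which has 6 elements.

6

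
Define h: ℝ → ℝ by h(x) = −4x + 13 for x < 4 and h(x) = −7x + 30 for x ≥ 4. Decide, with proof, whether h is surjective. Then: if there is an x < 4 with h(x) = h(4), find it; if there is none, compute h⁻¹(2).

11/4

Both pieces are strictly decreasing (slopes −4 and −7), so each is injective on its own interval.
The left piece maps (−∞, 4) onto (−3, ∞); the right piece maps [4, ∞) onto (−∞, 2].
The union (−3, ∞) ∪ (−∞, 2] covers ℝ, so h is surjective.
For the follow-up: the images overlap, so an x < 4 with h(x) = h(4) exists. h(4) = 2; solving −4x + 13 = 2 for x < 4 gives x = (2 − 13)/(−4) = 11/4.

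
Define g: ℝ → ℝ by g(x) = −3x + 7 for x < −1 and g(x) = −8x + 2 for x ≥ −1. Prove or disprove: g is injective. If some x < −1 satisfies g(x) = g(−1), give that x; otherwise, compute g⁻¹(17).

-10/3

Both pieces are strictly decreasing (slopes −3 and −8), so each is injective on its own interval.
The left piece maps (−∞, −1) onto (10, ∞); the right piece maps [−1, ∞) onto (−∞, 10].
These images are disjoint, so no value is attained by both pieces. So g is injective.
Because the two images are disjoint, no x < −1 has g(x) = g(−1), so we compute g⁻¹(17): 17 lies in (10, ∞), so solve −3x + 7 = 17: x = (17 − 7)/(−3) = −10/3.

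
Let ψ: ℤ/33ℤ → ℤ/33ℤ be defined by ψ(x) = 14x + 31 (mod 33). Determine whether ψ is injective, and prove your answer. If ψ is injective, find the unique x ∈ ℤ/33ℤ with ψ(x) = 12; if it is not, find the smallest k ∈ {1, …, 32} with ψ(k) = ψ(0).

1

Suppose ψ(s) = ψ(t) in ℤ/33ℤ. Then 14s + 31 ≡ 14t + 31 (mod 33), thus 14(s − t) ≡ 0 (mod 33).
Since gcd(14, 33) = 1, 14 is invertible modulo 33, so s − t ≡ 0 (mod 33), i.e. s = t.
Hence ψ is injective.
We now compute 14⁻¹ mod 33 explicitly. Euclid's algorithm: 33 = 2·14 + 5, 14 = 2·5 + 4, 5 = 1·4 + 1; back-substituting gives 1 = 26·14 − 11·33, so 14⁻¹ ≡ 26 (mod 33).
Since ψ is injective, we find ψ⁻¹(12): we need 14x ≡ 12 − 31 ≡ 14 (mod 33). Using 14⁻¹ = 26: x ≡ 26·14 = 364 = 11·33 + 1, so x = 1.
Check: ψ(1) = 14·1 + 31 = 45 = 1·33 + 12 ≡ 12 (mod 33).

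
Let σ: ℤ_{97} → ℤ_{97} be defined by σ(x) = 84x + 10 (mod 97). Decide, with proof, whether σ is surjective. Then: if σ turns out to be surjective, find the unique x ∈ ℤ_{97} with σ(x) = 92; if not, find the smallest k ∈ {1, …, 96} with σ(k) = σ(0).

By definition, surjectivity means every element of the codomain has a preimage under σ.
Since gcd(84, 97) = 1, 84 is invertible modulo 97. Euclid's algorithm: 97 = 1·84 + 13, 84 = 6·13 + 6, 13 = 2·6 + 1; back-substituting gives 1 = 82·84 − 71·97, so 84⁻¹ ≡ 82 (mod 97).
Then y ↦ 82(y − 10) is a two-sided inverse to σ, so every y ∈ ℤ_{97} has a preimage.
So σ is surjective.
Since σ is surjective, we compute σ⁻¹(92): solve 84x + 10 ≡ 92 (mod 97), i.e. 84x ≡ 82 (mod 97).
Multiplying by 84⁻¹ = 82 gives x ≡ 82·82 = 6724 = 69·97 + 31 ≡ 31 (mod 97).
Check: σ(31) = 84·31 + 10 = 2614 = 26·97 + 92 ≡ 92 (mod 97).

31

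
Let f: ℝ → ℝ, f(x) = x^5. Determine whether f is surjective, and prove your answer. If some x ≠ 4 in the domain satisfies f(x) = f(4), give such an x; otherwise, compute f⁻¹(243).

3

For any y ∈ ℝ, x = y^{1/5} ∈ ℝ gives f(x) = y, so f is surjective.
Since x ↦ x^5 is strictly increasing on ℝ, it is injective there, so no x ≠ 4 in the domain has f(x) = f(4). We therefore compute f⁻¹(243) = 243^{1/5} = 3 (indeed 3^5 = 243).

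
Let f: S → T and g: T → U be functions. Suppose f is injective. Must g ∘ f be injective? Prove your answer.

not injective

No. Take S = T = U = {1, 2}, f = identity (injective), and g(x) = 1 for every x.
Then (g ∘ f)(1) = 1 = (g ∘ f)(2) with 1 ≠ 2, so g ∘ f is not injective.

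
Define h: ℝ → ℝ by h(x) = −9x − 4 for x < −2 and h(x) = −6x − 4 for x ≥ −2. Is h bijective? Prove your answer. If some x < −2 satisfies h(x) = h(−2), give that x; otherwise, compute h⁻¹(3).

Both pieces are strictly decreasing (slopes −9 and −6), so each is injective on its own interval.
The left piece maps (−∞, −2) onto (14, ∞); the right piece maps [−2, ∞) onto (−∞, 8].
The images leave a gap (14 has no preimage), so h is not surjective, hence not bijective.
Because the two images are disjoint, no x < −2 has h(x) = h(−2), so we compute h⁻¹(3): 3 lies in (−∞, 8], so solve −6x − 4 = 3: x = (3 + 4)/(−6) = −7/6.

-7/6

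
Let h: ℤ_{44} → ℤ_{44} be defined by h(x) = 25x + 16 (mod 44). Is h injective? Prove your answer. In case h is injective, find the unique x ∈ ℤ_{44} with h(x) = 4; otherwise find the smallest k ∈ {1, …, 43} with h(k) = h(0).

If h(x_1) = h(x_2), then 25x_1 ≡ 25x_2 (mod 44). Because gcd(25, 44) = 1, we may cancel 25 to get x_1 ≡ x_2 (mod 44).
Thus h is injective.
We now compute 25⁻¹ mod 44 explicitly. Euclid's algorithm: 44 = 1·25 + 19, 25 = 1·19 + 6, 19 = 3·6 + 1; back-substituting gives 1 = 37·25 − 21·44, so 25⁻¹ ≡ 37 (mod 44).
Since h is injective, we compute h⁻¹(4): solve 25x + 16 ≡ 4 (mod 44), i.e. 25x ≡ 32 (mod 44).
Multiplying by 25⁻¹ = 37 gives x ≡ 37·32 = 1184 = 26·44 + 40 ≡ 40 (mod 44).
Check: h(40) = 25·40 + 16 = 1016 = 23·44 + 4 ≡ 4 (mod 44).

40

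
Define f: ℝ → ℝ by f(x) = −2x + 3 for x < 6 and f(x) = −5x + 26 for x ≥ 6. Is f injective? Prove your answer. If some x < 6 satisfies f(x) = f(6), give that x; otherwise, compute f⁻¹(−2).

7/2

Both pieces are strictly decreasing (slopes −2 and −5), so each is injective on its own interval.
The left piece maps (−∞, 6) onto (−9, ∞); the right piece maps [6, ∞) onto (−∞, −4].
These images overlap. In particular f(6) = −4 (right piece), and solving −2x + 3 = −4 on the left piece gives x = 7/2 < 6.
So f(7/2) = f(6) with 7/2 ≠ 6, and f is not injective. This x = 7/2 is the requested value below 6.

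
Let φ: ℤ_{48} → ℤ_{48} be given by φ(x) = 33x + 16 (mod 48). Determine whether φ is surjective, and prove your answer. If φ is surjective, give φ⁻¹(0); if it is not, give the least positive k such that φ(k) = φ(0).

16

Recall that surjectivity means every element of the codomain has a preimage under φ.
Since gcd(33, 48) = 3, we have 33x ≡ 0 (mod 3) for all x, so φ(x) ≡ 1 (mod 3).
But 0 ≢ 1 (mod 3), so 0 ∈ ℤ_{48} has no preimage. Hence φ is not surjective.
Since φ is not surjective, we find the least positive k with φ(k) = φ(0): this means 33k ≡ 0 (mod 48), i.e. 48 ∣ 33k. Since gcd(33, 48) = 3, dividing through by 3 this holds exactly when 16 ∣ 11k, and as gcd(11, 16) = 1, exactly when 16 ∣ k.
The smallest positive such k is 16.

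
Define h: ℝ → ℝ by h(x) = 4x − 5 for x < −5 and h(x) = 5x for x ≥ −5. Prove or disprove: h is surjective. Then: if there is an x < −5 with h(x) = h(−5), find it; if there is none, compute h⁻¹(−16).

Both pieces are strictly increasing (slopes 4 and 5), so each is injective on its own interval.
The left piece maps (−∞, −5) onto (−∞, −25); the right piece maps [−5, ∞) onto [−25, ∞).
These images together cover ℝ, so h is surjective.
Because the two images are disjoint, no x < −5 has h(x) = h(−5), so we compute h⁻¹(−16): −16 lies in [−25, ∞), so solve 5x = −16: x = (−16 − 0)/5 = −16/5.

-16/5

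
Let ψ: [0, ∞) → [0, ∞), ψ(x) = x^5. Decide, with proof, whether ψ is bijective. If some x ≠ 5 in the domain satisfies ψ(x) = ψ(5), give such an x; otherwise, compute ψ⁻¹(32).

On [0, ∞), x ↦ x^5 is strictly increasing (injective) and for any y ∈ [0, ∞) the 5th root y^{1/5} lies in [0, ∞) (surjective). So ψ is bijective.
Since x ↦ x^5 is strictly increasing on [0, ∞), it is injective there, so no x ≠ 5 in the domain has ψ(x) = ψ(5). We therefore compute ψ⁻¹(32) = 32^{1/5} = 2 (indeed 2^5 = 32).

2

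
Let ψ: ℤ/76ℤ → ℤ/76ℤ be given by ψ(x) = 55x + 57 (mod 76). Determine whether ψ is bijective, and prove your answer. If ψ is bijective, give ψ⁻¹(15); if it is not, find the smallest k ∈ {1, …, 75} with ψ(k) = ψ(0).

By definition, injectivity means: for all a, b in the domain, ψ(a) = ψ(b) implies a = b.
If ψ(a) = ψ(b), then 55a ≡ 55b (mod 76). Because gcd(55, 76) = 1, we may cancel 55 to get a ≡ b (mod 76).
We now compute 55⁻¹ mod 76 explicitly. Euclid's algorithm: 76 = 1·55 + 21, 55 = 2·21 + 13, 21 = 1·13 + 8, 13 = 1·8 + 5, 8 = 1·5 + 3, 5 = 1·3 + 2, 3 = 1·2 + 1; back-substituting gives 1 = 47·55 − 34·76, so 55⁻¹ ≡ 47 (mod 76).
For any y ∈ ℤ/76ℤ, x = 47(y − 57) mod 76 satisfies ψ(x) = 55·47(y − 57) + 57 ≡ y (since 55·47 ≡ 1 mod 76). So every y has a preimage.
Therefore ψ is bijective.
Since ψ is bijective, we find ψ⁻¹(15): we need 55x ≡ 15 − 57 ≡ 34 (mod 76). Using 55⁻¹ = 47: x ≡ 47·34 = 1598 = 21·76 + 2, so x = 2.
Check: ψ(2) = 55·2 + 57 = 167 = 2·76 + 15 ≡ 15 (mod 76).

2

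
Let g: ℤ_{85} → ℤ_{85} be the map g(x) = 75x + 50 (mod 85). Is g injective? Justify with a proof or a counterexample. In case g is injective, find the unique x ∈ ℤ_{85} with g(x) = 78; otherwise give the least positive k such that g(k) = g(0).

17

We have gcd(75, 85) = 5 > 1. Taking u = 0 and v = 17: g(0) = 50 and g(17) = 75·17 + 50 = 1325 ≡ 50 (mod 85).
So g(0) = g(17) while 0 ≠ 17, so g is not injective.
Since g is not injective, we find the least positive k with g(k) = g(0): this means 75k ≡ 0 (mod 85), i.e. 85 ∣ 75k. Since gcd(75, 85) = 5, dividing through by 5 this holds exactly when 17 ∣ 15k, and as gcd(15, 17) = 1, exactly when 17 ∣ k.
The smallest positive such k is 17.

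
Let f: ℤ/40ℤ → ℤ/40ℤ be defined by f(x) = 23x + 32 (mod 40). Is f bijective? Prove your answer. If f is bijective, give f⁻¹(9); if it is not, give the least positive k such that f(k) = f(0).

39

Recall that injectivity means: for all s, t in the domain, f(s) = f(t) implies s = t.
Suppose f(s) = f(t) in ℤ/40ℤ. Then 23s + 32 ≡ 23t + 32 (mod 40), so 23(s − t) ≡ 0 (mod 40).
Since gcd(23, 40) = 1, 23 is invertible modulo 40, therefore s − t ≡ 0 (mod 40), i.e. s = t.
We now compute 23⁻¹ mod 40 explicitly. Euclid's algorithm: 40 = 1·23 + 17, 23 = 1·17 + 6, 17 = 2·6 + 5, 6 = 1·5 + 1; back-substituting gives 1 = 7·23 − 4·40, so 23⁻¹ ≡ 7 (mod 40).
Then y ↦ 7(y − 32) is a two-sided inverse to f, so every y ∈ ℤ/40ℤ has a preimage.
Therefore f is bijective.
Since f is bijective, we compute f⁻¹(9): solve 23x + 32 ≡ 9 (mod 40), i.e. 23x ≡ 17 (mod 40).
Multiplying by 23⁻¹ = 7 gives x ≡ 7·17 = 119 = 2·40 + 39 ≡ 39 (mod 40).
Check: f(39) = 23·39 + 32 = 929 = 23·40 + 9 ≡ 9 (mod 40).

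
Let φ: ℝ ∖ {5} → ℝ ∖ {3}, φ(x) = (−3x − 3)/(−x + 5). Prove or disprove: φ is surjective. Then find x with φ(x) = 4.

23

For any y ≠ 3, solving y(−x + 5) = −3x − 3 for x gives a well-defined x ≠ 5. So φ is surjective.
Solving φ(x) = 4: cross-multiplying gives −3x − 3 = 4(−x + 5), which rearranges to 1x = 23, so x = 23.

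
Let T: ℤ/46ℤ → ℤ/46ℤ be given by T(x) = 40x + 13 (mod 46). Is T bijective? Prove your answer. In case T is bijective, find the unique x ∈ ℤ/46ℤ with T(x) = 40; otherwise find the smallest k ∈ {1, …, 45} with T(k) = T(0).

23

We have gcd(40, 46) = 2 > 1. Taking s = 0 and t = 23: T(0) = 13 and T(23) = 40·23 + 13 = 933 ≡ 13 (mod 46).
So T(0) = T(23) while 0 ≠ 23, so T is not injective, hence not bijective.
Since T is not bijective, we find the least positive k with T(k) = T(0): this means 40k ≡ 0 (mod 46), i.e. 46 ∣ 40k. Since gcd(40, 46) = 2, dividing through by 2 this holds exactly when 23 ∣ 20k, and as gcd(20, 23) = 1, exactly when 23 ∣ k.
The smallest positive such k is 23.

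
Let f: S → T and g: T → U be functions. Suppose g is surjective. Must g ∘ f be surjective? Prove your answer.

No. Take S = {1}, T = U = {1, 2}, f(1) = 1, and g = identity (surjective).
Then (g ∘ f)(1) = 1, and 2 ∈ U has no preimage under g ∘ f, so g ∘ f is not surjective.

not surjective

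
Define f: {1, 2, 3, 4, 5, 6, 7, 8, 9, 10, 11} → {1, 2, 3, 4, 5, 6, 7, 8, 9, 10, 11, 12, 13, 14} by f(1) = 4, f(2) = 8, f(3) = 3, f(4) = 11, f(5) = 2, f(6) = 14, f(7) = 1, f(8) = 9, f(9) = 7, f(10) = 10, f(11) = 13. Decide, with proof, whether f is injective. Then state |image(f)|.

11

The values f(1), …, f(11) are 4, 8, 3, 11, 2, 14, 1, 9, 7, 10, 13 — all distinct.
So f(u) = f(v) only when u = v, and f is injective.
The image of f is {1, 2, 3, 4, 7, 8, 9, 10, 11, 13, 14}, which has 11 elements.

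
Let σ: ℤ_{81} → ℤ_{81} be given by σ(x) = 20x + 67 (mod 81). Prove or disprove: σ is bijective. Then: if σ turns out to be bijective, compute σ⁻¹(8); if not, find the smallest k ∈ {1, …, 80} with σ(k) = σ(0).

If σ(a) = σ(b), then 20a ≡ 20b (mod 81). Because gcd(20, 81) = 1, we may cancel 20 to get a ≡ b (mod 81).
We now compute 20⁻¹ mod 81 explicitly. Euclid's algorithm: 81 = 4·20 + 1; back-substituting gives 1 = 77·20 − 19·81, so 20⁻¹ ≡ 77 (mod 81).
For any y ∈ ℤ_{81}, x = 77(y − 67) mod 81 satisfies σ(x) = 20·77(y − 67) + 67 ≡ y (since 20·77 ≡ 1 mod 81). So every y has a preimage.
Therefore σ is bijective.
Since σ is bijective, we compute σ⁻¹(8): solve 20x + 67 ≡ 8 (mod 81), i.e. 20x ≡ 22 (mod 81).
Multiplying by 20⁻¹ = 77 gives x ≡ 77·22 = 1694 = 20·81 + 74 ≡ 74 (mod 81).
Check: σ(74) = 20·74 + 67 = 1547 = 19·81 + 8 ≡ 8 (mod 81).

74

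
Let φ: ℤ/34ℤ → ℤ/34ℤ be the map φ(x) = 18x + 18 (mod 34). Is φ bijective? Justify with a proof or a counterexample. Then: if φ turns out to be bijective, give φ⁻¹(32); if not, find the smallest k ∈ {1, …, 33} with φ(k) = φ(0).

Recall that φ is injective when φ(x_1) = φ(x_2) forces x_1 = x_2.
We have gcd(18, 34) = 2 > 1. Taking x_1 = 0 and x_2 = 17: φ(0) = 18 and φ(17) = 18·17 + 18 = 324 ≡ 18 (mod 34).
So φ(0) = φ(17) while 0 ≠ 17, thus φ is not injective, hence not bijective.
Since φ is not bijective, we find the least positive k with φ(k) = φ(0): this means 18k ≡ 0 (mod 34), i.e. 34 ∣ 18k. Since gcd(18, 34) = 2, dividing through by 2 this holds exactly when 17 ∣ 9k, and as gcd(9, 17) = 1, exactly when 17 ∣ k.
The smallest positive such k is 17.

17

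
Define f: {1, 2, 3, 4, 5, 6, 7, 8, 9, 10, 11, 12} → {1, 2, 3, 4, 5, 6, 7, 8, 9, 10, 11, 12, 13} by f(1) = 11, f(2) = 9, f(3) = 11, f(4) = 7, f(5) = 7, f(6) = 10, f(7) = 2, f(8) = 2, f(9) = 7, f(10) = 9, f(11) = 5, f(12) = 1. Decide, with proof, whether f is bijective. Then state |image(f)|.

7

f(1) = 11 = f(3) with 1 ≠ 3, so f is not injective, hence not bijective.
The image of f is {1, 2, 5, 7, 9, 10, 11}, which has 7 elements.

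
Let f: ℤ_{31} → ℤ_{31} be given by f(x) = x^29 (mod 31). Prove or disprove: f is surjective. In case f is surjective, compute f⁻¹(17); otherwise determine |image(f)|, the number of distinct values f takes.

11

Since 31 is prime, the nonzero elements of ℤ_{31} form a cyclic group of order 30.
As gcd(29, 30) = 1, raising to the 29th power is a bijection on this group: if x_1^29 ≡ x_2^29 then (x_1x_2^{−1})^29 = 1, and the only element of order dividing gcd(29, 30) = 1 is 1, so x_1 = x_2.
With f(0) = 0 this makes f injective on all of ℤ_{31}, hence bijective (finite equal-size domain and codomain). In particular f is surjective.
Since f is surjective, we find the preimage of 17. The inverse of x ↦ x^29 on (ℤ_{31})^× is x ↦ x^29, because 29·29 = 841 = 28·30 + 1 ≡ 1 (mod 30) and x^{30} = 1 for x ≠ 0 (Fermat). So f⁻¹(17) = 17^29 mod 31.
Repeated squaring mod 31: 17^1 ≡ 17, 17^2 ≡ 17² = 289 ≡ 10, 17^4 ≡ 10² = 100 ≡ 7, 17^8 ≡ 7² = 49 ≡ 18, 17^16 ≡ 18² = 324 ≡ 14. Since 29 = 16 + 8 + 4 + 1, 17^29 ≡ 14·18·7·17: 14·18 = 252 ≡ 4, then 4·7 = 28, then 28·17 = 476 ≡ 11. So 17^29 ≡ 11 (mod 31).
Hence f⁻¹(17) = 11.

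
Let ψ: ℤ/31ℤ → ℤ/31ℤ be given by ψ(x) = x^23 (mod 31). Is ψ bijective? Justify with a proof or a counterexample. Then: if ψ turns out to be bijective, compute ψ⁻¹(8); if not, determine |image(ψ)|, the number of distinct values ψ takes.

2

Since 31 is prime, the nonzero elements of ℤ/31ℤ form a cyclic group of order 30.
As gcd(23, 30) = 1, raising to the 23rd power is a bijection on this group: if a^23 ≡ b^23 then (ab^{−1})^23 = 1, and the only element of order dividing gcd(23, 30) = 1 is 1, so a = b.
With ψ(0) = 0 this makes ψ injective on all of ℤ/31ℤ, hence bijective (finite equal-size domain and codomain). In particular ψ is bijective.
Since ψ is bijective, we find the preimage of 8. The inverse of x ↦ x^23 on (ℤ/31ℤ)^× is x ↦ x^17, because 23·17 = 391 = 13·30 + 1 ≡ 1 (mod 30) and x^{30} = 1 for x ≠ 0 (Fermat). So ψ⁻¹(8) = 8^17 mod 31.
Repeated squaring mod 31: 8^1 ≡ 8, 8^2 ≡ 8² = 64 ≡ 2, 8^4 ≡ 2² = 4, 8^8 ≡ 4² = 16, 8^16 ≡ 16² = 256 ≡ 8. Since 17 = 16 + 1, 8^17 ≡ 8·8: 8·8 = 64 ≡ 2. So 8^17 ≡ 2 (mod 31).
Hence ψ⁻¹(8) = 2.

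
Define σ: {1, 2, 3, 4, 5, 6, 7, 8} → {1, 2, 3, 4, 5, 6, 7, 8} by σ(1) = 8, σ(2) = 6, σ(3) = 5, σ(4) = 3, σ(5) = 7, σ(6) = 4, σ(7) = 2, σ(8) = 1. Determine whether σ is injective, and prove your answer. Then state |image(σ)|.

8

The values σ(1), …, σ(8) are 8, 6, 5, 3, 7, 4, 2, 1 — all distinct.
So σ(a) = σ(b) only when a = b, and σ is injective.
The image of σ is {1, 2, 3, 4, 5, 6, 7, 8}, which has 8 elements.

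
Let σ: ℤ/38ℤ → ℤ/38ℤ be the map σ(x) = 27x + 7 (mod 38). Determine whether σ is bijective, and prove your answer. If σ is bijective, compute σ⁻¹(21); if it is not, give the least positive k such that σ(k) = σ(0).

If σ(x_1) = σ(x_2), then 27x_1 ≡ 27x_2 (mod 38). Because gcd(27, 38) = 1, we may cancel 27 to get x_1 ≡ x_2 (mod 38).
We now compute 27⁻¹ mod 38 explicitly. Euclid's algorithm: 38 = 1·27 + 11, 27 = 2·11 + 5, 11 = 2·5 + 1; back-substituting gives 1 = 31·27 − 22·38, so 27⁻¹ ≡ 31 (mod 38).
Then y ↦ 31(y − 7) is a two-sided inverse to σ, so every y ∈ ℤ/38ℤ has a preimage.
So σ is bijective.
Since σ is bijective, we compute σ⁻¹(21): solve 27x + 7 ≡ 21 (mod 38), i.e. 27x ≡ 14 (mod 38).
Multiplying by 27⁻¹ = 31 gives x ≡ 31·14 = 434 = 11·38 + 16 ≡ 16 (mod 38).
Check: σ(16) = 27·16 + 7 = 439 = 11·38 + 21 ≡ 21 (mod 38).

16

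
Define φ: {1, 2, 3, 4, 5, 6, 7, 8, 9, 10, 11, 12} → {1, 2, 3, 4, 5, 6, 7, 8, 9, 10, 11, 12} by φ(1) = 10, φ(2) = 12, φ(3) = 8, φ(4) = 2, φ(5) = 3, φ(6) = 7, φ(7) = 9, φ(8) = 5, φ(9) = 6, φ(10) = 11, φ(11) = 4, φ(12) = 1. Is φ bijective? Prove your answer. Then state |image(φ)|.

12

The values 10, 12, 8, 2, 3, 7, 9, 5, 6, 11, 4, 1 are a permutation of {1, 2, 3, 4, 5, 6, 7, 8, 9, 10, 11, 12}: each element appears exactly once.
So φ is injective and surjective, hence bijective.
The image of φ is {1, 2, 3, 4, 5, 6, 7, 8, 9, 10, 11, 12}, which has 12 elements.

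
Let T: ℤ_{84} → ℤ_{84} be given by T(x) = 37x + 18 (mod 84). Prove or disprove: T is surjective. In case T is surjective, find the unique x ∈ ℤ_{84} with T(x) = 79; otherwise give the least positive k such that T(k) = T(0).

Recall: T is surjective if every y in the codomain equals T(x) for some x in the domain.
Since gcd(37, 84) = 1, 37 is invertible modulo 84. Euclid's algorithm: 84 = 2·37 + 10, 37 = 3·10 + 7, 10 = 1·7 + 3, 7 = 2·3 + 1; back-substituting gives 1 = 25·37 − 11·84, so 37⁻¹ ≡ 25 (mod 84).
For any y ∈ ℤ_{84}, x = 25(y − 18) mod 84 satisfies T(x) = 37·25(y − 18) + 18 ≡ y (since 37·25 ≡ 1 mod 84). So every y has a preimage.
Therefore T is surjective.
Since T is surjective, we compute T⁻¹(79): solve 37x + 18 ≡ 79 (mod 84), i.e. 37x ≡ 61 (mod 84).
Multiplying by 37⁻¹ = 25 gives x ≡ 25·61 = 1525 = 18·84 + 13 ≡ 13 (mod 84).
Check: T(13) = 37·13 + 18 = 499 = 5·84 + 79 ≡ 79 (mod 84).

13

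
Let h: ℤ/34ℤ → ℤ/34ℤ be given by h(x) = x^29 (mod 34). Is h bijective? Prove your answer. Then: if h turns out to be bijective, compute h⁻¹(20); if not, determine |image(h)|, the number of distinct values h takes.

22

Computing x^29 mod 34 for each x (by repeated squaring, reducing mod 34 at every step), the values h(0), h(1), …, h(33) are: 0, 1, 32, 29, 4, 3, 10, 23, 26, 25, 28, 7, 14, 13, 22, 19, 16, 17, 18, 15, 12, 21, 20, 27, 6, 9, 8, 11, 24, 31, 30, 5, 2, 33.
Every element of ℤ/34ℤ appears exactly once in this list, so h is a bijection, and in particular bijective.
Since h is bijective, we read off the preimage of 20 from the same table: h(22) = 20, so h⁻¹(20) = 22.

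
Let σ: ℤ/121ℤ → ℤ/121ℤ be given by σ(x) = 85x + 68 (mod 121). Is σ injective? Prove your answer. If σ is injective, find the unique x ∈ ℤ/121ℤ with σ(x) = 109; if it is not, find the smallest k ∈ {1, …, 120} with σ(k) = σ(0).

Suppose σ(a) = σ(b) in ℤ/121ℤ. Then 85a + 68 ≡ 85b + 68 (mod 121), hence 85(a − b) ≡ 0 (mod 121).
Since gcd(85, 121) = 1, 85 is invertible modulo 121, thus a − b ≡ 0 (mod 121), i.e. a = b.
Thus σ is injective.
We now compute 85⁻¹ mod 121 explicitly. Euclid's algorithm: 121 = 1·85 + 36, 85 = 2·36 + 13, 36 = 2·13 + 10, 13 = 1·10 + 3, 10 = 3·3 + 1; back-substituting gives 1 = 84·85 − 59·121, so 85⁻¹ ≡ 84 (mod 121).
Since σ is injective, we compute σ⁻¹(109): solve 85x + 68 ≡ 109 (mod 121), i.e. 85x ≡ 41 (mod 121).
Multiplying by 85⁻¹ = 84 gives x ≡ 84·41 = 3444 = 28·121 + 56 ≡ 56 (mod 121).
Check: σ(56) = 85·56 + 68 = 4828 = 39·121 + 109 ≡ 109 (mod 121).

56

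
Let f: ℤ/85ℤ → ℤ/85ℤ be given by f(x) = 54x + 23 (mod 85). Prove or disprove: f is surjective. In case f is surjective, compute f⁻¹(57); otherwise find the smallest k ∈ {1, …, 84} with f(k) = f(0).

51

Since gcd(54, 85) = 1, 54 is invertible modulo 85. Euclid's algorithm: 85 = 1·54 + 31, 54 = 1·31 + 23, 31 = 1·23 + 8, 23 = 2·8 + 7, 8 = 1·7 + 1; back-substituting gives 1 = 74·54 − 47·85, so 54⁻¹ ≡ 74 (mod 85).
For any y ∈ ℤ/85ℤ, x = 74(y − 23) mod 85 satisfies f(x) = 54·74(y − 23) + 23 ≡ y (since 54·74 ≡ 1 mod 85). So every y has a preimage.
Therefore f is surjective.
Since f is surjective, we compute f⁻¹(57): solve 54x + 23 ≡ 57 (mod 85), i.e. 54x ≡ 34 (mod 85).
Multiplying by 54⁻¹ = 74 gives x ≡ 74·34 = 2516 = 29·85 + 51 ≡ 51 (mod 85).
Check: f(51) = 54·51 + 23 = 2777 = 32·85 + 57 ≡ 57 (mod 85).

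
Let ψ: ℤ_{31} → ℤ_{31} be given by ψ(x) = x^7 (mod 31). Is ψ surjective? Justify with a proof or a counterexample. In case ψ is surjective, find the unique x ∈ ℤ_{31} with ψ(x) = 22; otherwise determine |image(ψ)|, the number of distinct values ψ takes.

Since 31 is prime, the nonzero elements of ℤ_{31} form a cyclic group of order 30.
As gcd(7, 30) = 1, raising to the 7th power is a bijection on this group: if u^7 ≡ v^7 then (uv^{−1})^7 = 1, and the only element of order dividing gcd(7, 30) = 1 is 1, so u = v.
With ψ(0) = 0 this makes ψ injective on all of ℤ_{31}, hence bijective (finite equal-size domain and codomain). In particular ψ is surjective.
Since ψ is surjective, we find the preimage of 22. The inverse of x ↦ x^7 on (ℤ_{31})^× is x ↦ x^13, because 7·13 = 91 = 3·30 + 1 ≡ 1 (mod 30) and x^{30} = 1 for x ≠ 0 (Fermat). So ψ⁻¹(22) = 22^13 mod 31.
Repeated squaring mod 31: 22^1 ≡ 22, 22^2 ≡ 22² = 484 ≡ 19, 22^4 ≡ 19² = 361 ≡ 20, 22^8 ≡ 20² = 400 ≡ 28. Since 13 = 8 + 4 + 1, 22^13 ≡ 28·20·22: 28·20 = 560 ≡ 2, then 2·22 = 44 ≡ 13. So 22^13 ≡ 13 (mod 31).
Hence ψ⁻¹(22) = 13.

13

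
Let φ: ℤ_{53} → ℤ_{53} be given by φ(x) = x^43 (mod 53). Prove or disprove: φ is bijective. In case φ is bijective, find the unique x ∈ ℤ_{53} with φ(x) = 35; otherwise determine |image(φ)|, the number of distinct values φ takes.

Since 53 is prime, the nonzero elements of ℤ_{53} form a cyclic group of order 52.
As gcd(43, 52) = 1, raising to the 43rd power is a bijection on this group: if a^43 ≡ b^43 then (ab^{−1})^43 = 1, and the only element of order dividing gcd(43, 52) = 1 is 1, so a = b.
With φ(0) = 0 this makes φ injective on all of ℤ_{53}, hence bijective (finite equal-size domain and codomain). In particular φ is bijective.
Since φ is bijective, we find the preimage of 35. The inverse of x ↦ x^43 on (ℤ_{53})^× is x ↦ x^23, because 43·23 = 989 = 19·52 + 1 ≡ 1 (mod 52) and x^{52} = 1 for x ≠ 0 (Fermat). So φ⁻¹(35) = 35^23 mod 53.
Repeated squaring mod 53: 35^1 ≡ 35, 35^2 ≡ 35² = 1225 ≡ 6, 35^4 ≡ 6² = 36, 35^8 ≡ 36² = 1296 ≡ 24, 35^16 ≡ 24² = 576 ≡ 46. Since 23 = 16 + 4 + 2 + 1, 35^23 ≡ 46·36·6·35: 46·36 = 1656 ≡ 13, then 13·6 = 78 ≡ 25, then 25·35 = 875 ≡ 27. So 35^23 ≡ 27 (mod 53).
Hence φ⁻¹(35) = 27.

27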